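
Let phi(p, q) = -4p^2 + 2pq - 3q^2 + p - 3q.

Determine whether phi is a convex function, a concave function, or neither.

concave

phi is quadratic, so its Hessian is the constant matrix H = [[-8, 2], [2, -6]].
det(H) = 44, tr(H) = -14.
det(H) > 0 and tr(H) < 0, so H is negative definite everywhere: concave.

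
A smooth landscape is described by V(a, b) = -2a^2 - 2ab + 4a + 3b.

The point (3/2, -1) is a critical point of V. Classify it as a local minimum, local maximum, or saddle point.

saddle point

The Hessian of V is constant: H = [[-4, -2], [-2, 0]].
det(H) = (-4)·0 − (-2)² = -4.
Since det(H) < 0, H is indefinite and the critical point is a saddle point.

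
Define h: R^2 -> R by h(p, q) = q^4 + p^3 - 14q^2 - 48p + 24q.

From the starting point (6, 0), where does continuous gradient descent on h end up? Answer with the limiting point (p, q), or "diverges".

(4, -3)

h is separable, so gradient descent decouples: p follows -∂h/∂p, q follows -∂h/∂q.
∂h/∂p = 3(p - 4)(p + 4); at p=6 this is 60, so p decreases.
∂h/∂q = 4(q - 2)(q - 1)(q + 3); at q=0 this is 24, so q decreases.
p converges to its nearest critical value 4 (a local min of the p-part); q converges to -3. The iterate converges to (4, -3).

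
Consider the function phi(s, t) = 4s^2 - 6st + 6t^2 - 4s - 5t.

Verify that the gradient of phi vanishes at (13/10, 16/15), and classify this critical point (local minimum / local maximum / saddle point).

∇phi = (8s - 6t - 4, -6s + 12t - 5); substituting (13/10, 16/15) gives ∇phi = (0, 0), so (13/10, 16/15) is indeed a critical point.
The Hessian of phi is constant: H = [[8, -6], [-6, 12]].
det(H) = 8·12 − (-6)² = 60.
det(H) > 0 and tr(H) = 20 > 0, so H is positive definite and the point is a local minimum.

local minimum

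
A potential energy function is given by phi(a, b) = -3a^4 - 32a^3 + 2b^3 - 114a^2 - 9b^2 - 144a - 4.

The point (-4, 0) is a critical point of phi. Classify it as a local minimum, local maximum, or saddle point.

local maximum

The mixed partial ∂²phi/∂a∂b is 0, so the Hessian at any point is diag(phi_aa, phi_bb) = diag(-12(3a^2 + 16a + 19), 6(2b - 3)).
At (-4, 0): H = diag(-36, -18).
Both eigenvalues are negative, so H is negative definite: a local maximum.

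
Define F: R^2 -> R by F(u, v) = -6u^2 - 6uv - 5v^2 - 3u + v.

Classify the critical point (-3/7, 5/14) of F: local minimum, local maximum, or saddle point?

The Hessian of F is constant: H = [[-12, -6], [-6, -10]].
det(H) = (-12)·(-10) − (-6)² = 84.
det(H) > 0 and tr(H) = -22 < 0, so H is negative definite and the point is a local maximum.

local maximum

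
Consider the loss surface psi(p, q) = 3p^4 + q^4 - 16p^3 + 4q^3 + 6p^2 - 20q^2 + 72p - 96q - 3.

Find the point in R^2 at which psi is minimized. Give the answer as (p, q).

(-1, 3)

psi(p,q) separates as A(p) + B(q) − 3, so its minimum is min A + min B − 3.
A'(p) = 12(p - 3)(p - 2)(p + 1) vanishes at p ∈ {-1, 2, 3}; B'(q) = 4(q - 3)(q + 2)(q + 4) vanishes at q ∈ {-4, -2, 3}.
Local minima of A (where A''>0): A(-1)=-47, A(3)=81. Local minima of B: B(-4)=64, B(3)=-279.
So the global minimum of psi is A(-1) + B(3) − 3 = -47 − 279 − 3 = -329, attained at (-1, 3).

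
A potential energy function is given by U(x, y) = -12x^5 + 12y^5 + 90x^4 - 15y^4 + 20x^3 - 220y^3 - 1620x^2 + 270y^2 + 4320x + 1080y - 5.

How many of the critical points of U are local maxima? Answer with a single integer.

4

U separates as a function of x plus a function of y, so ∇U=0 decouples.
∂U/∂x = -60(x - 4)(x - 3)(x - 2)(x + 3) = 0 at x ∈ {-3, 2, 3, 4}; ∂U/∂y = 60(y - 3)(y - 2)(y + 1)(y + 3) = 0 at y ∈ {-3, -1, 2, 3}.
The Hessian is diagonal: diag(U_xx, U_yy). Second derivatives: U_xx(-3)=12600, U_xx(2)=-600, U_xx(3)=360, U_xx(4)=-840; U_yy(-3)=-3600, U_yy(-1)=1440, U_yy(2)=-900, U_yy(3)=1440.
Local maxima occur where both diagonal entries negative: (2, -3), (2, 2), (4, -3), (4, 2). Count: 4.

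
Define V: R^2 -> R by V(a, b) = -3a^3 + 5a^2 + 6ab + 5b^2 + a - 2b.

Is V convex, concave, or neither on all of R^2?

The term -3a^3 is cubic, so the Hessian is not constant.
∂²V/∂a² = -18a + 10, which takes both signs as a varies (negative for sufficiently large a). A diagonal entry of the Hessian changing sign means the Hessian is neither positive- nor negative-semidefinite on all of R^2.

neither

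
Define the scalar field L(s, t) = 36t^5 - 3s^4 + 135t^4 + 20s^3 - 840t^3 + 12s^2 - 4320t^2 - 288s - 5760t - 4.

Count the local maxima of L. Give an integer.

L separates as a function of s plus a function of t, so ∇L=0 decouples.
∂L/∂s = -12(s - 4)(s - 3)(s + 2) = 0 at s ∈ {-2, 3, 4}; ∂L/∂t = 180(t - 4)(t + 1)(t + 2)(t + 4) = 0 at t ∈ {-4, -2, -1, 4}.
The Hessian is diagonal: diag(L_ss, L_tt). Second derivatives: L_ss(-2)=-360, L_ss(3)=60, L_ss(4)=-72; L_tt(-4)=-8640, L_tt(-2)=2160, L_tt(-1)=-2700, L_tt(4)=43200.
Local maxima occur where both diagonal entries negative: (-2, -4), (-2, -1), (4, -4), (4, -1). Count: 4.

4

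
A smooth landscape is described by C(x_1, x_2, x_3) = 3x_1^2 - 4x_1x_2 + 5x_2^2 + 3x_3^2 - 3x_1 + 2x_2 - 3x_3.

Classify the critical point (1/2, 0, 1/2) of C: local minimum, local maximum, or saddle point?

The Hessian is constant: H = [[6, -4, 0], [-4, 10, 0], [0, 0, 6]].
Leading principal minors: Δ₁ = 6, Δ₂ = 44, Δ₃ = 264.
All leading minors are positive, so H is positive definite: a local minimum.

local minimum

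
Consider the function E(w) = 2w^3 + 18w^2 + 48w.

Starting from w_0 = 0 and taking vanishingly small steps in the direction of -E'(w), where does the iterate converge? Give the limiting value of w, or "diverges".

E'(w) = 6(w + 2)(w + 4), so E'(0) = 48.
Gradient descent moves in the -E' direction, i.e. w is decreasing.
The nearest critical point in that direction is w = -2, where E'' = 12 > 0 (a local minimum). The iterate converges there.

-2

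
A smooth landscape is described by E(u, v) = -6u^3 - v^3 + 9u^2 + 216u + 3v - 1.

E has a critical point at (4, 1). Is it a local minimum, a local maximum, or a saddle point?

local maximum

The mixed partial ∂²E/∂u∂v is 0, so the Hessian at any point is diag(E_uu, E_vv) = diag(18(-2u + 1), -6v).
At (4, 1): H = diag(-126, -6).
Both eigenvalues are negative, so H is negative definite: a local maximum.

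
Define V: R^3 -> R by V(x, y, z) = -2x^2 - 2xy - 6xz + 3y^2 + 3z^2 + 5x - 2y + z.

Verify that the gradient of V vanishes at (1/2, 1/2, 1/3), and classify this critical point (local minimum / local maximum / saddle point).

saddle point

∇V = (-4x - 2y - 6z + 5, -2x + 6y - 2, -6x + 6z + 1); substituting (1/2, 1/2, 1/3) gives ∇V = (0, 0, 0), so (1/2, 1/2, 1/3) is indeed a critical point.
The Hessian is constant: H = [[-4, -2, -6], [-2, 6, 0], [-6, 0, 6]].
Leading principal minors: Δ₁ = -4, Δ₂ = -28, Δ₃ = -384.
The minors fit neither the all-positive nor the alternating-sign pattern, so H is indefinite: a saddle point.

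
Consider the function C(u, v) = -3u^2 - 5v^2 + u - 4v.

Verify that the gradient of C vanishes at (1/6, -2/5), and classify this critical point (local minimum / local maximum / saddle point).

∇C = (-6u + 1, -10v - 4); substituting (1/6, -2/5) gives ∇C = (0, 0), so (1/6, -2/5) is indeed a critical point.
The Hessian of C is constant: H = [[-6, 0], [0, -10]].
det(H) = (-6)·(-10) − 0² = 60.
det(H) > 0 and tr(H) = -16 < 0, so H is negative definite and the point is a local maximum.

local maximum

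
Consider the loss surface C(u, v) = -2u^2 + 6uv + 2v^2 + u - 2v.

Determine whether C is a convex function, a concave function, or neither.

neither

C is quadratic, so its Hessian is the constant matrix H = [[-4, 6], [6, 4]].
det(H) = -52, tr(H) = 0.
det(H) < 0, so H is indefinite: neither convex nor concave.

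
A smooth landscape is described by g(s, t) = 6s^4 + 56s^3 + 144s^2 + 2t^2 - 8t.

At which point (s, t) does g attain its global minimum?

g(s,t) separates as P(s) + Q(t), so its minimum is min P + min Q.
P'(s) = 24s(s + 3)(s + 4) vanishes at s ∈ {-4, -3, 0}; Q'(t) = 4(t - 2) vanishes at t ∈ {2}.
Local minima of P (where P''>0): P(-4)=256, P(0)=0. Local minima of Q: Q(2)=-8.
So the global minimum of g is P(0) + Q(2) = 0 − 8 = -8, attained at (0, 2).

(0, 2)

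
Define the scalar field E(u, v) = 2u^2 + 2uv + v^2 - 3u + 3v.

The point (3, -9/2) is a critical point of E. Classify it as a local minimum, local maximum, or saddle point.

local minimum

The Hessian of E is constant: H = [[4, 2], [2, 2]].
det(H) = 4·2 − 2² = 4.
det(H) > 0 and tr(H) = 6 > 0, so H is positive definite and the point is a local minimum.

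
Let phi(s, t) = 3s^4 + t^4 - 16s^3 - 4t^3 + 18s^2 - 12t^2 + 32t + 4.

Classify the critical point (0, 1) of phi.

saddle point

The mixed partial ∂²phi/∂s∂t is 0, so the Hessian at any point is diag(phi_ss, phi_tt) = diag(12(3s^2 - 8s + 3), 12(t^2 - 2t - 2)).
At (0, 1): H = diag(36, -36).
The eigenvalues have opposite signs, so H is indefinite: a saddle point.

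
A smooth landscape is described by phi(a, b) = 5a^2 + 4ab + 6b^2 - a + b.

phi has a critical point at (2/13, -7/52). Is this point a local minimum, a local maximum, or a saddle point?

local minimum

The Hessian of phi is constant: H = [[10, 4], [4, 12]].
det(H) = 10·12 − 4² = 104.
det(H) > 0 and tr(H) = 22 > 0, so H is positive definite and the point is a local minimum.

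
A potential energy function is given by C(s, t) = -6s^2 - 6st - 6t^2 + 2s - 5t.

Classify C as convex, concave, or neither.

C is quadratic, so its Hessian is the constant matrix H = [[-12, -6], [-6, -12]].
det(H) = 108, tr(H) = -24.
det(H) > 0 and tr(H) < 0, so H is negative definite everywhere: concave.

concave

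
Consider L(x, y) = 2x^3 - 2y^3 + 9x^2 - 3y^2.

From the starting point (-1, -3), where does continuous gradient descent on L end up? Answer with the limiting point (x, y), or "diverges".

L is separable, so gradient descent decouples: x follows -∂L/∂x, y follows -∂L/∂y.
∂L/∂x = 6x(x + 3); at x=-1 this is -12, so x increases.
∂L/∂y = -6y(y + 1); at y=-3 this is -36, so y increases.
x converges to its nearest critical value 0 (a local min of the x-part); y converges to -1. The iterate converges to (0, -1).

(0, -1)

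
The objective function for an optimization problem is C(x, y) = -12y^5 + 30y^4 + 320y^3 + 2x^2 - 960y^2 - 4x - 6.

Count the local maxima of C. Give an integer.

0

C separates as a function of x plus a function of y, so ∇C=0 decouples.
∂C/∂x = 4(x - 1) = 0 at x ∈ {1}; ∂C/∂y = -60y(y - 4)(y - 2)(y + 4) = 0 at y ∈ {-4, 0, 2, 4}.
The Hessian is diagonal: diag(C_xx, C_yy). Second derivatives: C_xx(1)=4; C_yy(-4)=11520, C_yy(0)=-1920, C_yy(2)=1440, C_yy(4)=-3840.
Local maxima occur where both diagonal entries negative: none. Count: 0.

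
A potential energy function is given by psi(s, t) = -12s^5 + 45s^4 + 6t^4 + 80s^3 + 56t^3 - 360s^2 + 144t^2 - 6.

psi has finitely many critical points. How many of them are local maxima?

2

psi separates as a function of s plus a function of t, so ∇psi=0 decouples.
∂psi/∂s = -60s(s - 3)(s - 2)(s + 2) = 0 at s ∈ {-2, 0, 2, 3}; ∂psi/∂t = 24t(t + 3)(t + 4) = 0 at t ∈ {-4, -3, 0}.
The Hessian is diagonal: diag(psi_ss, psi_tt). Second derivatives: psi_ss(-2)=2400, psi_ss(0)=-720, psi_ss(2)=480, psi_ss(3)=-900; psi_tt(-4)=96, psi_tt(-3)=-72, psi_tt(0)=288.
Local maxima occur where both diagonal entries negative: (0, -3), (3, -3). Count: 2.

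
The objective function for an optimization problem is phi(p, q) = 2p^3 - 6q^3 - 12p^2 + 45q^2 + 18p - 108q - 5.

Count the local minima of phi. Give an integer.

1

phi separates as a function of p plus a function of q, so ∇phi=0 decouples.
∂phi/∂p = 6(p - 3)(p - 1) = 0 at p ∈ {1, 3}; ∂phi/∂q = -18(q - 3)(q - 2) = 0 at q ∈ {2, 3}.
The Hessian is diagonal: diag(phi_pp, phi_qq). Second derivatives: phi_pp(1)=-12, phi_pp(3)=12; phi_qq(2)=18, phi_qq(3)=-18.
Local minima occur where both diagonal entries positive: (3, 2). Count: 1.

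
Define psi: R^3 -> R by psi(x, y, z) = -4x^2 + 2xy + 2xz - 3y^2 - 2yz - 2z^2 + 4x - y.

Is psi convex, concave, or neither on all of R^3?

psi is quadratic, so its Hessian is the constant matrix H = [[-8, 2, 2], [2, -6, -2], [2, -2, -4]].
Leading principal minors: -8, 44, -136.
Signs alternate −, +, − ⇒ H ≺ 0 ⇒ concave.

concave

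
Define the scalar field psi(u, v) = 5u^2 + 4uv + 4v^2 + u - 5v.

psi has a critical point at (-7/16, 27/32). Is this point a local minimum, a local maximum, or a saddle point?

local minimum

The Hessian of psi is constant: H = [[10, 4], [4, 8]].
det(H) = 10·8 − 4² = 64.
det(H) > 0 and tr(H) = 18 > 0, so H is positive definite and the point is a local minimum.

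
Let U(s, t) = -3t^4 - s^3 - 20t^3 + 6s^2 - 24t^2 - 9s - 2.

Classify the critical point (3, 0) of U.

local maximum

The mixed partial ∂²U/∂s∂t is 0, so the Hessian at any point is diag(U_ss, U_tt) = diag(6(-s + 2), -12(3t^2 + 10t + 4)).
At (3, 0): H = diag(-6, -48).
Both eigenvalues are negative, so H is negative definite: a local maximum.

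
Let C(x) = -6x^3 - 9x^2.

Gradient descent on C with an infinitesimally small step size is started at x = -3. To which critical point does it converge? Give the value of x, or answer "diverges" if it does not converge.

-1

C'(x) = -18x(x + 1), so C'(-3) = -108.
Gradient descent moves in the -C' direction, i.e. x is increasing.
The nearest critical point in that direction is x = -1, where C'' = 18 > 0 (a local minimum). The iterate converges there.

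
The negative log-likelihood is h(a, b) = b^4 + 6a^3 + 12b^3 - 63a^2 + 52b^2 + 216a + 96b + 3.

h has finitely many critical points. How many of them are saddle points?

3

h separates as a function of a plus a function of b, so ∇h=0 decouples.
∂h/∂a = 18(a - 4)(a - 3) = 0 at a ∈ {3, 4}; ∂h/∂b = 4(b + 2)(b + 3)(b + 4) = 0 at b ∈ {-4, -3, -2}.
The Hessian is diagonal: diag(h_aa, h_bb). Second derivatives: h_aa(3)=-18, h_aa(4)=18; h_bb(-4)=8, h_bb(-3)=-4, h_bb(-2)=8.
Saddle points occur where the two diagonal entries have opposite signs: (3, -4), (3, -2), (4, -3). Count: 3.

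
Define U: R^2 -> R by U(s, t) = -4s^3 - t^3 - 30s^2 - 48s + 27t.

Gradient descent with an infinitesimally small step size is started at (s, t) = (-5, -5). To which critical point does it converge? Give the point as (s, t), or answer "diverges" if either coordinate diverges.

(-4, -3)

U is separable, so gradient descent decouples: s follows -∂U/∂s, t follows -∂U/∂t.
∂U/∂s = -12(s + 1)(s + 4); at s=-5 this is -48, so s increases.
∂U/∂t = -3(t - 3)(t + 3); at t=-5 this is -48, so t increases.
s converges to its nearest critical value -4 (a local min of the s-part); t converges to -3. The iterate converges to (-4, -3).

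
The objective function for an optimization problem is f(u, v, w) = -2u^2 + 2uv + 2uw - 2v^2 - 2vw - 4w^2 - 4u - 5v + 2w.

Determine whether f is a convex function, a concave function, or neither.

concave

f is quadratic, so its Hessian is the constant matrix H = [[-4, 2, 2], [2, -4, -2], [2, -2, -8]].
Leading principal minors: -4, 12, -80.
Signs alternate −, +, − ⇒ H ≺ 0 ⇒ concave.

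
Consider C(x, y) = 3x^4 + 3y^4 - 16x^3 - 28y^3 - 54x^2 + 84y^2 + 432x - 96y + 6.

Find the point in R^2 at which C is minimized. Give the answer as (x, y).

(-3, 4)

C(x,y) separates as P(x) + Q(y) + 6, so its minimum is min P + min Q + 6.
P'(x) = 12(x - 4)(x - 3)(x + 3) vanishes at x ∈ {-3, 3, 4}; Q'(y) = 12(y - 4)(y - 2)(y - 1) vanishes at y ∈ {1, 2, 4}.
Local minima of P (where P''>0): P(-3)=-1107, P(4)=608. Local minima of Q: Q(1)=-37, Q(4)=-64.
So the global minimum of C is P(-3) + Q(4) + 6 = -1107 − 64 + 6 = -1165, attained at (-3, 4).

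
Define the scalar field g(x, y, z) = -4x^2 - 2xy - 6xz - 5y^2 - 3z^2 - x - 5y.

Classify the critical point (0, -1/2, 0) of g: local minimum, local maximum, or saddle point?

local maximum

The Hessian is constant: H = [[-8, -2, -6], [-2, -10, 0], [-6, 0, -6]].
Leading principal minors: Δ₁ = -8, Δ₂ = 76, Δ₃ = -96.
The minors alternate sign starting negative (−, +, −), so H is negative definite: a local maximum.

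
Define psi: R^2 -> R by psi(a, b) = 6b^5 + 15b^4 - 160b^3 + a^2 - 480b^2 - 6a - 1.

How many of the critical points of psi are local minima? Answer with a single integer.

2

psi separates as a function of a plus a function of b, so ∇psi=0 decouples.
∂psi/∂a = 2(a - 3) = 0 at a ∈ {3}; ∂psi/∂b = 30b(b - 4)(b + 2)(b + 4) = 0 at b ∈ {-4, -2, 0, 4}.
The Hessian is diagonal: diag(psi_aa, psi_bb). Second derivatives: psi_aa(3)=2; psi_bb(-4)=-1920, psi_bb(-2)=720, psi_bb(0)=-960, psi_bb(4)=5760.
Local minima occur where both diagonal entries positive: (3, -2), (3, 4). Count: 2.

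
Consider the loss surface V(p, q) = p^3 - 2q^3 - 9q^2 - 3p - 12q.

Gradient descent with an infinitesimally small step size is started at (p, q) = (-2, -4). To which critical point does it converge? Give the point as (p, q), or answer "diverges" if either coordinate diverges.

diverges

V is separable, so gradient descent decouples: p follows -∂V/∂p, q follows -∂V/∂q.
∂V/∂p = 3(p - 1)(p + 1); at p=-2 this is 9, so p decreases.
∂V/∂q = -6(q + 1)(q + 2); at q=-4 this is -36, so q increases.
The p-coordinate has no critical point in that direction and runs off to infinity.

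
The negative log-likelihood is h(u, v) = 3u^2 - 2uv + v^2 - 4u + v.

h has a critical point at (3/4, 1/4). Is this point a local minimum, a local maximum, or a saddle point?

The Hessian of h is constant: H = [[6, -2], [-2, 2]].
det(H) = 6·2 − (-2)² = 8.
det(H) > 0 and tr(H) = 8 > 0, so H is positive definite and the point is a local minimum.

local minimum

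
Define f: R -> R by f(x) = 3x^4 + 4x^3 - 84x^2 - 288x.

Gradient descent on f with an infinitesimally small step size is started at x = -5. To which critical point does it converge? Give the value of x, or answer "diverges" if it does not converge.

-3

f'(x) = 12(x - 4)(x + 2)(x + 3), so f'(-5) = -648.
Gradient descent moves in the -f' direction, i.e. x is increasing.
The nearest critical point in that direction is x = -3, where f'' = 84 > 0 (a local minimum). The iterate converges there.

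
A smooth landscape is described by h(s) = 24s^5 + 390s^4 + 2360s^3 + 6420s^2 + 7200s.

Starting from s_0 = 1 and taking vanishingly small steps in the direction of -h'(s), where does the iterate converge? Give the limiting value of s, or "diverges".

-1

h'(s) = 120(s + 1)(s + 3)(s + 4)(s + 5), so h'(1) = 28800.
Gradient descent moves in the -h' direction, i.e. s is decreasing.
The nearest critical point in that direction is s = -1, where h'' = 2880 > 0 (a local minimum). The iterate converges there.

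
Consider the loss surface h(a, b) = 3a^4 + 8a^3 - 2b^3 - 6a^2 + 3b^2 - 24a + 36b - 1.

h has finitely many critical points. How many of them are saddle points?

3

h separates as a function of a plus a function of b, so ∇h=0 decouples.
∂h/∂a = 12(a - 1)(a + 1)(a + 2) = 0 at a ∈ {-2, -1, 1}; ∂h/∂b = -6(b - 3)(b + 2) = 0 at b ∈ {-2, 3}.
The Hessian is diagonal: diag(h_aa, h_bb). Second derivatives: h_aa(-2)=36, h_aa(-1)=-24, h_aa(1)=72; h_bb(-2)=30, h_bb(3)=-30.
Saddle points occur where the two diagonal entries have opposite signs: (-2, 3), (-1, -2), (1, 3). Count: 3.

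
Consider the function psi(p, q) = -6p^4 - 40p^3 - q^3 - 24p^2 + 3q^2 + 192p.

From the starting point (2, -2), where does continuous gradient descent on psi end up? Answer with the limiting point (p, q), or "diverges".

diverges

psi is separable, so gradient descent decouples: p follows -∂psi/∂p, q follows -∂psi/∂q.
∂psi/∂p = -24(p - 1)(p + 2)(p + 4); at p=2 this is -576, so p increases.
∂psi/∂q = -3q(q - 2); at q=-2 this is -24, so q increases.
The p-coordinate has no critical point in that direction and runs off to infinity.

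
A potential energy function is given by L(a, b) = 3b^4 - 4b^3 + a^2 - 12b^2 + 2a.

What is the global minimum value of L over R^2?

L(a,b) separates as P(a) + Q(b), so its minimum is min P + min Q.
P'(a) = 2a + 2 vanishes at a ∈ {-1}; Q'(b) = 12b(b - 2)(b + 1) vanishes at b ∈ {-1, 0, 2}.
Local minima of P (where P''>0): P(-1)=-1. Local minima of Q: Q(-1)=-5, Q(2)=-32.
So the global minimum of L is P(-1) + Q(2) = -1 − 32 = -33, attained at (-1, 2).

-33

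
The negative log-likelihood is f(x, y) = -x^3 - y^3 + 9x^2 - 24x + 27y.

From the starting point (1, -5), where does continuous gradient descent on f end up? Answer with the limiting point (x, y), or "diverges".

(2, -3)

f is separable, so gradient descent decouples: x follows -∂f/∂x, y follows -∂f/∂y.
∂f/∂x = -3(x - 4)(x - 2); at x=1 this is -9, so x increases.
∂f/∂y = -3(y - 3)(y + 3); at y=-5 this is -48, so y increases.
x converges to its nearest critical value 2 (a local min of the x-part); y converges to -3. The iterate converges to (2, -3).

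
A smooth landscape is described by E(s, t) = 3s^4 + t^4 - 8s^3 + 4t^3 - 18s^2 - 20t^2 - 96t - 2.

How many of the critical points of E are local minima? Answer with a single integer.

4

E separates as a function of s plus a function of t, so ∇E=0 decouples.
∂E/∂s = 12s(s - 3)(s + 1) = 0 at s ∈ {-1, 0, 3}; ∂E/∂t = 4(t - 3)(t + 2)(t + 4) = 0 at t ∈ {-4, -2, 3}.
The Hessian is diagonal: diag(E_ss, E_tt). Second derivatives: E_ss(-1)=48, E_ss(0)=-36, E_ss(3)=144; E_tt(-4)=56, E_tt(-2)=-40, E_tt(3)=140.
Local minima occur where both diagonal entries positive: (-1, -4), (-1, 3), (3, -4), (3, 3). Count: 4.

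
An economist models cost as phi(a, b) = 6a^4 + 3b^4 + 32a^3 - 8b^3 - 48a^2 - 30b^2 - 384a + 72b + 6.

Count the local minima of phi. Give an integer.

4

phi separates as a function of a plus a function of b, so ∇phi=0 decouples.
∂phi/∂a = 24(a - 2)(a + 2)(a + 4) = 0 at a ∈ {-4, -2, 2}; ∂phi/∂b = 12(b - 3)(b - 1)(b + 2) = 0 at b ∈ {-2, 1, 3}.
The Hessian is diagonal: diag(phi_aa, phi_bb). Second derivatives: phi_aa(-4)=288, phi_aa(-2)=-192, phi_aa(2)=576; phi_bb(-2)=180, phi_bb(1)=-72, phi_bb(3)=120.
Local minima occur where both diagonal entries positive: (-4, -2), (-4, 3), (2, -2), (2, 3). Count: 4.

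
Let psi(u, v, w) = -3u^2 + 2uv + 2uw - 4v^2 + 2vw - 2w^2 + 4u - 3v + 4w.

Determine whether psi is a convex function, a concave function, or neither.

concave

psi is quadratic, so its Hessian is the constant matrix H = [[-6, 2, 2], [2, -8, 2], [2, 2, -4]].
Leading principal minors: -6, 44, -104.
Signs alternate −, +, − ⇒ H ≺ 0 ⇒ concave.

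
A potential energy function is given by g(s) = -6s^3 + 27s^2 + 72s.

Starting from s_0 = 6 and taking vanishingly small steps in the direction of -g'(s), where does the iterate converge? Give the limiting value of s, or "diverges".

g'(s) = -18(s - 4)(s + 1), so g'(6) = -252.
Gradient descent moves in the -g' direction, i.e. s is increasing.
There is no critical point above s=6, and g' keeps the same sign, so the iterate runs off to +∞.

diverges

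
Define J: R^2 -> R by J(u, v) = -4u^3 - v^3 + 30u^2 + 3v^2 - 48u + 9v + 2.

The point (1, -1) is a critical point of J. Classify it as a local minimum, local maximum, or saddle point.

local minimum

The mixed partial ∂²J/∂u∂v is 0, so the Hessian at any point is diag(J_uu, J_vv) = diag(12(-2u + 5), 6(-v + 1)).
At (1, -1): H = diag(36, 12).
Both eigenvalues are positive, so H is positive definite: a local minimum.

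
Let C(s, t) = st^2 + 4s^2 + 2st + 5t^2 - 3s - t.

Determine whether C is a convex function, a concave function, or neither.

neither

The term st^2 is cubic, so the Hessian is not constant.
∂²C/∂t² = 2s + 10, which takes both signs as s varies (negative for sufficiently negative s). A diagonal entry of the Hessian changing sign means the Hessian is neither positive- nor negative-semidefinite on all of R^2.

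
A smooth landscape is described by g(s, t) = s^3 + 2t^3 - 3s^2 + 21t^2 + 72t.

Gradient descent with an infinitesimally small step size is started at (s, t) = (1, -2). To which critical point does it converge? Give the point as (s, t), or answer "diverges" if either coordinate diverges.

g is separable, so gradient descent decouples: s follows -∂g/∂s, t follows -∂g/∂t.
∂g/∂s = 3s(s - 2); at s=1 this is -3, so s increases.
∂g/∂t = 6(t + 3)(t + 4); at t=-2 this is 12, so t decreases.
s converges to its nearest critical value 2 (a local min of the s-part); t converges to -3. The iterate converges to (2, -3).

(2, -3)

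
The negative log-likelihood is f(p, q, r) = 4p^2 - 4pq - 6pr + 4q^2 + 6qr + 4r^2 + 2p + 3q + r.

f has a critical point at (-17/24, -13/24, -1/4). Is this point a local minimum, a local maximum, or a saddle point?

The Hessian is constant: H = [[8, -4, -6], [-4, 8, 6], [-6, 6, 8]].
Leading principal minors: Δ₁ = 8, Δ₂ = 48, Δ₃ = 96.
All leading minors are positive, so H is positive definite: a local minimum.

local minimum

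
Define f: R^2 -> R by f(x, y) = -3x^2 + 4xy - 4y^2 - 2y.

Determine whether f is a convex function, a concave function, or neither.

f is quadratic, so its Hessian is the constant matrix H = [[-6, 4], [4, -8]].
det(H) = 32, tr(H) = -14.
det(H) > 0 and tr(H) < 0, so H is negative definite everywhere: concave.

concave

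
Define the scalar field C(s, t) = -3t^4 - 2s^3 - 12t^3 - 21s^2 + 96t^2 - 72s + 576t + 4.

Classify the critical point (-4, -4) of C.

saddle point

The mixed partial ∂²C/∂s∂t is 0, so the Hessian at any point is diag(C_ss, C_tt) = diag(-6(2s + 7), 12(-3t^2 - 6t + 16)).
At (-4, -4): H = diag(6, -96).
The eigenvalues have opposite signs, so H is indefinite: a saddle point.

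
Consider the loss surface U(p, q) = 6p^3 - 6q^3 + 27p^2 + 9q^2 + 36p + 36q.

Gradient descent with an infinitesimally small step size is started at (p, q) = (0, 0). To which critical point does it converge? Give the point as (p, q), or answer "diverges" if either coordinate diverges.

(-1, -1)

U is separable, so gradient descent decouples: p follows -∂U/∂p, q follows -∂U/∂q.
∂U/∂p = 18(p + 1)(p + 2); at p=0 this is 36, so p decreases.
∂U/∂q = -18(q - 2)(q + 1); at q=0 this is 36, so q decreases.
p converges to its nearest critical value -1 (a local min of the p-part); q converges to -1. The iterate converges to (-1, -1).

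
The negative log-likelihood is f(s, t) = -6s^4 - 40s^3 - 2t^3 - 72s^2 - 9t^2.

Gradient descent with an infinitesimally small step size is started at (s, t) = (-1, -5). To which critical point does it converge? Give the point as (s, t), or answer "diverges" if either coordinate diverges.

f is separable, so gradient descent decouples: s follows -∂f/∂s, t follows -∂f/∂t.
∂f/∂s = -24s(s + 2)(s + 3); at s=-1 this is 48, so s decreases.
∂f/∂t = -6t(t + 3); at t=-5 this is -60, so t increases.
s converges to its nearest critical value -2 (a local min of the s-part); t converges to -3. The iterate converges to (-2, -3).

(-2, -3)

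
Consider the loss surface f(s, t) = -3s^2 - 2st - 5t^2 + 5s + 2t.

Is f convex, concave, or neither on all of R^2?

f is quadratic, so its Hessian is the constant matrix H = [[-6, -2], [-2, -10]].
det(H) = 56, tr(H) = -16.
det(H) > 0 and tr(H) < 0, so H is negative definite everywhere: concave.

concave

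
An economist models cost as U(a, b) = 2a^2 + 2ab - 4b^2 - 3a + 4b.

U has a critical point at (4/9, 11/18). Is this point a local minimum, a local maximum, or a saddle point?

saddle point

The Hessian of U is constant: H = [[4, 2], [2, -8]].
det(H) = 4·(-8) − 2² = -36.
Since det(H) < 0, H is indefinite and the critical point is a saddle point.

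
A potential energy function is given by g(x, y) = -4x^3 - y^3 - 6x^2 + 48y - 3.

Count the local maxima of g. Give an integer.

g separates as a function of x plus a function of y, so ∇g=0 decouples.
∂g/∂x = -12x(x + 1) = 0 at x ∈ {-1, 0}; ∂g/∂y = -3(y - 4)(y + 4) = 0 at y ∈ {-4, 4}.
The Hessian is diagonal: diag(g_xx, g_yy). Second derivatives: g_xx(-1)=12, g_xx(0)=-12; g_yy(-4)=24, g_yy(4)=-24.
Local maxima occur where both diagonal entries negative: (0, 4). Count: 1.

1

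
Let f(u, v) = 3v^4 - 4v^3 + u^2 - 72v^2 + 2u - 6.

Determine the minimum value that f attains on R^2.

-647

f(u,v) separates as P(u) + Q(v) − 6, so its minimum is min P + min Q − 6.
P'(u) = 2u + 2 vanishes at u ∈ {-1}; Q'(v) = 12v(v - 4)(v + 3) vanishes at v ∈ {-3, 0, 4}.
Local minima of P (where P''>0): P(-1)=-1. Local minima of Q: Q(-3)=-297, Q(4)=-640.
So the global minimum of f is P(-1) + Q(4) − 6 = -1 − 640 − 6 = -647, attained at (-1, 4).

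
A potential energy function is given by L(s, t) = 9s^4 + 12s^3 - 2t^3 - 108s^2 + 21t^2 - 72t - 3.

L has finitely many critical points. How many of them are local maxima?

L separates as a function of s plus a function of t, so ∇L=0 decouples.
∂L/∂s = 36s(s - 2)(s + 3) = 0 at s ∈ {-3, 0, 2}; ∂L/∂t = -6(t - 4)(t - 3) = 0 at t ∈ {3, 4}.
The Hessian is diagonal: diag(L_ss, L_tt). Second derivatives: L_ss(-3)=540, L_ss(0)=-216, L_ss(2)=360; L_tt(3)=6, L_tt(4)=-6.
Local maxima occur where both diagonal entries negative: (0, 4). Count: 1.

1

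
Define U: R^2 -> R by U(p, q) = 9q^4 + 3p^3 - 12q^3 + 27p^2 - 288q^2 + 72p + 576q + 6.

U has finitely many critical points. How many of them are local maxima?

1

U separates as a function of p plus a function of q, so ∇U=0 decouples.
∂U/∂p = 9(p + 2)(p + 4) = 0 at p ∈ {-4, -2}; ∂U/∂q = 36(q - 4)(q - 1)(q + 4) = 0 at q ∈ {-4, 1, 4}.
The Hessian is diagonal: diag(U_pp, U_qq). Second derivatives: U_pp(-4)=-18, U_pp(-2)=18; U_qq(-4)=1440, U_qq(1)=-540, U_qq(4)=864.
Local maxima occur where both diagonal entries negative: (-4, 1). Count: 1.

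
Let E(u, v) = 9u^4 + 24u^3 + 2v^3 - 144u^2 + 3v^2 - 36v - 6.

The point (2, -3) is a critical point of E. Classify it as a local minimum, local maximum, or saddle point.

The mixed partial ∂²E/∂u∂v is 0, so the Hessian at any point is diag(E_uu, E_vv) = diag(36(3u^2 + 4u - 8), 6(2v + 1)).
At (2, -3): H = diag(432, -30).
The eigenvalues have opposite signs, so H is indefinite: a saddle point.

saddle point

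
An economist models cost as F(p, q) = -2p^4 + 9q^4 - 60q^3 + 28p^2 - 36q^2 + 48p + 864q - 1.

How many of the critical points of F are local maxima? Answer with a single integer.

F separates as a function of p plus a function of q, so ∇F=0 decouples.
∂F/∂p = -8(p - 3)(p + 1)(p + 2) = 0 at p ∈ {-2, -1, 3}; ∂F/∂q = 36(q - 4)(q - 3)(q + 2) = 0 at q ∈ {-2, 3, 4}.
The Hessian is diagonal: diag(F_pp, F_qq). Second derivatives: F_pp(-2)=-40, F_pp(-1)=32, F_pp(3)=-160; F_qq(-2)=1080, F_qq(3)=-180, F_qq(4)=216.
Local maxima occur where both diagonal entries negative: (-2, 3), (3, 3). Count: 2.

2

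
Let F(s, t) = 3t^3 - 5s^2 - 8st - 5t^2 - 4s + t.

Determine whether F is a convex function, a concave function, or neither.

The term 3t^3 is cubic, so the Hessian is not constant.
∂²F/∂t² = 18t - 10, which takes both signs as t varies (negative for sufficiently negative t). A diagonal entry of the Hessian changing sign means the Hessian is neither positive- nor negative-semidefinite on all of R^2.

neither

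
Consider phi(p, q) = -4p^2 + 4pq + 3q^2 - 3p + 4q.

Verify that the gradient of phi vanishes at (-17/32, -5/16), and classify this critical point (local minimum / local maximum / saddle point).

∇phi = (-8p + 4q - 3, 4p + 6q + 4); substituting (-17/32, -5/16) gives ∇phi = (0, 0), so (-17/32, -5/16) is indeed a critical point.
The Hessian of phi is constant: H = [[-8, 4], [4, 6]].
det(H) = (-8)·6 − 4² = -64.
Since det(H) < 0, H is indefinite and the critical point is a saddle point.

saddle point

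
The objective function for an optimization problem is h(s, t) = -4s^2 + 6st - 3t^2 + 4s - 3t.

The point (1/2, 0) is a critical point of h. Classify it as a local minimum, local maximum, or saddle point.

The Hessian of h is constant: H = [[-8, 6], [6, -6]].
det(H) = (-8)·(-6) − 6² = 12.
det(H) > 0 and tr(H) = -14 < 0, so H is negative definite and the point is a local maximum.

local maximum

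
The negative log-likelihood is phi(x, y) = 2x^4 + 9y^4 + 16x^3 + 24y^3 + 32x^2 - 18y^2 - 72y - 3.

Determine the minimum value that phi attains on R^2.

-60

phi(x,y) separates as P(x) + Q(y) − 3, so its minimum is min P + min Q − 3.
P'(x) = 8x(x + 2)(x + 4) vanishes at x ∈ {-4, -2, 0}; Q'(y) = 36(y - 1)(y + 1)(y + 2) vanishes at y ∈ {-2, -1, 1}.
Local minima of P (where P''>0): P(-4)=0, P(0)=0. Local minima of Q: Q(-2)=24, Q(1)=-57.
So the global minimum of phi is P(-4) + Q(1) − 3 = 0 − 57 − 3 = -60, attained at (-4, 1).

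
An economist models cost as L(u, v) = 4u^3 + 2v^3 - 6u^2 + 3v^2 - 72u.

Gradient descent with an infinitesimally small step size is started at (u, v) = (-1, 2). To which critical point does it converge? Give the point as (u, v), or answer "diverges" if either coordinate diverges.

L is separable, so gradient descent decouples: u follows -∂L/∂u, v follows -∂L/∂v.
∂L/∂u = 12(u - 3)(u + 2); at u=-1 this is -48, so u increases.
∂L/∂v = 6v(v + 1); at v=2 this is 36, so v decreases.
u converges to its nearest critical value 3 (a local min of the u-part); v converges to 0. The iterate converges to (3, 0).

(3, 0)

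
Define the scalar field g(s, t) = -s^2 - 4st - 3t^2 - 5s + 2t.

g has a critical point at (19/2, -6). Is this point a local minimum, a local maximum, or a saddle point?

The Hessian of g is constant: H = [[-2, -4], [-4, -6]].
det(H) = (-2)·(-6) − (-4)² = -4.
Since det(H) < 0, H is indefinite and the critical point is a saddle point.

saddle point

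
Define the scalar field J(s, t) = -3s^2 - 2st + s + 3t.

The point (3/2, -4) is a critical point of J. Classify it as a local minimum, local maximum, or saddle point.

The Hessian of J is constant: H = [[-6, -2], [-2, 0]].
det(H) = (-6)·0 − (-2)² = -4.
Since det(H) < 0, H is indefinite and the critical point is a saddle point.

saddle point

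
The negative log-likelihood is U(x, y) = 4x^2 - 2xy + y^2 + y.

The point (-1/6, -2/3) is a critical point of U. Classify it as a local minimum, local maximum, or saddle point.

local minimum

The Hessian of U is constant: H = [[8, -2], [-2, 2]].
det(H) = 8·2 − (-2)² = 12.
det(H) > 0 and tr(H) = 10 > 0, so H is positive definite and the point is a local minimum.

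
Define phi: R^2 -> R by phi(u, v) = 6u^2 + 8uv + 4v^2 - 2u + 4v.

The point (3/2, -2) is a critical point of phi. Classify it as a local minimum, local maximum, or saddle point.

The Hessian of phi is constant: H = [[12, 8], [8, 8]].
det(H) = 12·8 − 8² = 32.
det(H) > 0 and tr(H) = 20 > 0, so H is positive definite and the point is a local minimum.

local minimum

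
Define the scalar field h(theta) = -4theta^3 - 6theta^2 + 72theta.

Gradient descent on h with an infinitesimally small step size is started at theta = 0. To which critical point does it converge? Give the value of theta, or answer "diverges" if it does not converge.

-3

h'(theta) = -12(theta - 2)(theta + 3), so h'(0) = 72.
Gradient descent moves in the -h' direction, i.e. theta is decreasing.
The nearest critical point in that direction is theta = -3, where h'' = 60 > 0 (a local minimum). The iterate converges there.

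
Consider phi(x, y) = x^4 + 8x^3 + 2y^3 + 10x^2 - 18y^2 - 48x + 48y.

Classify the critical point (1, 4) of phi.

local minimum

The mixed partial ∂²phi/∂x∂y is 0, so the Hessian at any point is diag(phi_xx, phi_yy) = diag(4(3x^2 + 12x + 5), 12(y - 3)).
At (1, 4): H = diag(80, 12).
Both eigenvalues are positive, so H is positive definite: a local minimum.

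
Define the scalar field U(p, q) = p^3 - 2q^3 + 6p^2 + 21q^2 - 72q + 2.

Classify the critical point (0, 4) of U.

saddle point

The mixed partial ∂²U/∂p∂q is 0, so the Hessian at any point is diag(U_pp, U_qq) = diag(6(p + 2), 6(-2q + 7)).
At (0, 4): H = diag(12, -6).
The eigenvalues have opposite signs, so H is indefinite: a saddle point.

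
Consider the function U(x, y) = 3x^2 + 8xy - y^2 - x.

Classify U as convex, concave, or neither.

neither

U is quadratic, so its Hessian is the constant matrix H = [[6, 8], [8, -2]].
det(H) = -76, tr(H) = 4.
det(H) < 0, so H is indefinite: neither convex nor concave.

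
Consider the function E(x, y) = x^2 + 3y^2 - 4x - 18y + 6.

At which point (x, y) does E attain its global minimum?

E(x,y) separates as P(x) + Q(y) + 6, so its minimum is min P + min Q + 6.
P'(x) = 2x - 4 vanishes at x ∈ {2}; Q'(y) = 6y - 18 vanishes at y ∈ {3}.
Local minima of P (where P''>0): P(2)=-4. Local minima of Q: Q(3)=-27.
So the global minimum of E is P(2) + Q(3) + 6 = -4 − 27 + 6 = -25, attained at (2, 3).

(2, 3)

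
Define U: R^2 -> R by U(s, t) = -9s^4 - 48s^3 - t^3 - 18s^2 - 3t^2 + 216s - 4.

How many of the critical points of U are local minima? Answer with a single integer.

U separates as a function of s plus a function of t, so ∇U=0 decouples.
∂U/∂s = -36(s - 1)(s + 2)(s + 3) = 0 at s ∈ {-3, -2, 1}; ∂U/∂t = -3t(t + 2) = 0 at t ∈ {-2, 0}.
The Hessian is diagonal: diag(U_ss, U_tt). Second derivatives: U_ss(-3)=-144, U_ss(-2)=108, U_ss(1)=-432; U_tt(-2)=6, U_tt(0)=-6.
Local minima occur where both diagonal entries positive: (-2, -2). Count: 1.

1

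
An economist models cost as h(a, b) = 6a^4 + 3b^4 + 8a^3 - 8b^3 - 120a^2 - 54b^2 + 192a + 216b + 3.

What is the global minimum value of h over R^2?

h(a,b) separates as P(a) + Q(b) + 3, so its minimum is min P + min Q + 3.
P'(a) = 24(a - 2)(a - 1)(a + 4) vanishes at a ∈ {-4, 1, 2}; Q'(b) = 12(b - 3)(b - 2)(b + 3) vanishes at b ∈ {-3, 2, 3}.
Local minima of P (where P''>0): P(-4)=-1664, P(2)=64. Local minima of Q: Q(-3)=-675, Q(3)=189.
So the global minimum of h is P(-4) + Q(-3) + 3 = -1664 − 675 + 3 = -2336, attained at (-4, -3).

-2336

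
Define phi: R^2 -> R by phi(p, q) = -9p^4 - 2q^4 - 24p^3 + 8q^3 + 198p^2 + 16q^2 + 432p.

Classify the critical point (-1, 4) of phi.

saddle point

The mixed partial ∂²phi/∂p∂q is 0, so the Hessian at any point is diag(phi_pp, phi_qq) = diag(36(-3p^2 - 4p + 11), 8(-3q^2 + 6q + 4)).
At (-1, 4): H = diag(432, -160).
The eigenvalues have opposite signs, so H is indefinite: a saddle point.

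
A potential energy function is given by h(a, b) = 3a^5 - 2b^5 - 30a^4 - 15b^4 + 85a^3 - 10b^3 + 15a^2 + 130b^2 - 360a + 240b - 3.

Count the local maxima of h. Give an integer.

4

h separates as a function of a plus a function of b, so ∇h=0 decouples.
∂h/∂a = 15(a - 4)(a - 3)(a - 2)(a + 1) = 0 at a ∈ {-1, 2, 3, 4}; ∂h/∂b = -10(b - 2)(b + 1)(b + 3)(b + 4) = 0 at b ∈ {-4, -3, -1, 2}.
The Hessian is diagonal: diag(h_aa, h_bb). Second derivatives: h_aa(-1)=-900, h_aa(2)=90, h_aa(3)=-60, h_aa(4)=150; h_bb(-4)=180, h_bb(-3)=-100, h_bb(-1)=180, h_bb(2)=-900.
Local maxima occur where both diagonal entries negative: (-1, -3), (-1, 2), (3, -3), (3, 2). Count: 4.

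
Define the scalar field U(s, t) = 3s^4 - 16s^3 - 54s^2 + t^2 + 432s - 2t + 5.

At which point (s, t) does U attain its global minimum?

U(s,t) separates as P(s) + Q(t) + 5, so its minimum is min P + min Q + 5.
P'(s) = 12(s - 4)(s - 3)(s + 3) vanishes at s ∈ {-3, 3, 4}; Q'(t) = 2(t - 1) vanishes at t ∈ {1}.
Local minima of P (where P''>0): P(-3)=-1107, P(4)=608. Local minima of Q: Q(1)=-1.
So the global minimum of U is P(-3) + Q(1) + 5 = -1107 − 1 + 5 = -1103, attained at (-3, 1).

(-3, 1)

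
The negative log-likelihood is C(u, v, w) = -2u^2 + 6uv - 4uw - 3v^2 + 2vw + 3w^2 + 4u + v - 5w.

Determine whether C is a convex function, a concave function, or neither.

C is quadratic, so its Hessian is the constant matrix H = [[-4, 6, -4], [6, -6, 2], [-4, 2, 6]].
Leading principal minors: -4, -12, -56.
Neither pattern holds ⇒ H is indefinite ⇒ neither convex nor concave.

neither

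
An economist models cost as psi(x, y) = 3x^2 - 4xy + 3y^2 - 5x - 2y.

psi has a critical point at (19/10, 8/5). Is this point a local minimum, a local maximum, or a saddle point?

The Hessian of psi is constant: H = [[6, -4], [-4, 6]].
det(H) = 6·6 − (-4)² = 20.
det(H) > 0 and tr(H) = 12 > 0, so H is positive definite and the point is a local minimum.

local minimum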